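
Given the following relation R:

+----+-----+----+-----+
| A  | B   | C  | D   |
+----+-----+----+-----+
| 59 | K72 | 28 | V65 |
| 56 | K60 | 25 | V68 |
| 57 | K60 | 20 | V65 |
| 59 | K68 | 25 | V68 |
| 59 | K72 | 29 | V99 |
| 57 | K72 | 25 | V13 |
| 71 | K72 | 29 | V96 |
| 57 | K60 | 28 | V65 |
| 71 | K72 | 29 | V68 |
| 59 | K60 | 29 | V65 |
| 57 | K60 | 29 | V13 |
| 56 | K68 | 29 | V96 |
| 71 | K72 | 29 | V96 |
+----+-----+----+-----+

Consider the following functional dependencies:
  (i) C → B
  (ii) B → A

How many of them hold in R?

0

(i) C → B: C=28: 2 rows → B takes values {K72, K60} — violation; C=25: 3 rows → B takes values {K60, K68, K72} — violation; C=29: 7 rows → B takes values {K72, K60, K68} — violation — fails.
(ii) B → A: B=K72: 6 rows → A takes values {59, 57, 71} — violation; B=K60: 5 rows → A takes values {56, 57, 59} — violation; B=K68: 2 rows → A takes values {59, 56} — violation — fails.
None of the 2 dependencies hold.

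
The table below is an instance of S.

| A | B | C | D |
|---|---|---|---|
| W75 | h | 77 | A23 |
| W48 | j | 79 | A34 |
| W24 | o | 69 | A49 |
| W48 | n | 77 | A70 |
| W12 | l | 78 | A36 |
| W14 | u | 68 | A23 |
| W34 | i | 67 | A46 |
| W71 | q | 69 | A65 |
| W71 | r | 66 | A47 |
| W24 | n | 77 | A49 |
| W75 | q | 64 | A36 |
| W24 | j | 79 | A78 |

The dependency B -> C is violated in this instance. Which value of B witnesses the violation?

q

B=h: 1 row → C = 77 ✓
B=j: 2 rows → C = 79, 79 ✓
B=o: 1 row → C = 69 ✓
B=n: 2 rows → C = 77, 77 ✓
B=l: 1 row → C = 78 ✓
B=u: 1 row → C = 68 ✓
B=i: 1 row → C = 67 ✓
B=q: 2 rows → C takes values {69, 64} — violation
B=r: 1 row → C = 66 ✓
The only B value with inconsistent C is B=q.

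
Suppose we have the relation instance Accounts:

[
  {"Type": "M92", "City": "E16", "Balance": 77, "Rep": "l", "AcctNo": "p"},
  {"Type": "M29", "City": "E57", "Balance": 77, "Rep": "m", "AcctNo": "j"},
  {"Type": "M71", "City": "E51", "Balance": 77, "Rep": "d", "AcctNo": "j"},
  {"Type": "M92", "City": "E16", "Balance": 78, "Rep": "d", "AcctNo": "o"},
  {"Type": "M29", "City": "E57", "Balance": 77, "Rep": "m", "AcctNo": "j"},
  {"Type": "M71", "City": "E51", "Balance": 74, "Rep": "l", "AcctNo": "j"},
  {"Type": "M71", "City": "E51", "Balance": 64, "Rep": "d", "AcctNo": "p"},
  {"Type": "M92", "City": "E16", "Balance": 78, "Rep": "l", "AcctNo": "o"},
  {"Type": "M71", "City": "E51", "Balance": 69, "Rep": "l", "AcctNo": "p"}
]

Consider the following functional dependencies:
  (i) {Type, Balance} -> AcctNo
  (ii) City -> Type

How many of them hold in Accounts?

(i) {Type, Balance} -> AcctNo: every LHS value maps to a single RHS value — holds.
(ii) City -> Type: every LHS value maps to a single RHS value — holds.
2 of the 2 dependencies hold.

2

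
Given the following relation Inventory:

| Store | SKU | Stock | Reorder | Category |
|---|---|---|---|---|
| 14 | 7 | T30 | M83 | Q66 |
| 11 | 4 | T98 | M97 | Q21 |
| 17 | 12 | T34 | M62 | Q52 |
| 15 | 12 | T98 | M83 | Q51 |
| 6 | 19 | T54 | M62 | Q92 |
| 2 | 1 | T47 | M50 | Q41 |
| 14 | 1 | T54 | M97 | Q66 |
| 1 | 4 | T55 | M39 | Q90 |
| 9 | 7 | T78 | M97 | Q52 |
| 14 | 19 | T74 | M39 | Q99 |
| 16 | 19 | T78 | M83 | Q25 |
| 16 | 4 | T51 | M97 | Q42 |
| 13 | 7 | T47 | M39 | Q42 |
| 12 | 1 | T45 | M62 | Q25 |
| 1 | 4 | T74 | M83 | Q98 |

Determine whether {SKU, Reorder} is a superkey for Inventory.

No

Two distinct rows share (SKU=4, Reorder=M97), so {SKU, Reorder} does not determine every attribute — not a superkey.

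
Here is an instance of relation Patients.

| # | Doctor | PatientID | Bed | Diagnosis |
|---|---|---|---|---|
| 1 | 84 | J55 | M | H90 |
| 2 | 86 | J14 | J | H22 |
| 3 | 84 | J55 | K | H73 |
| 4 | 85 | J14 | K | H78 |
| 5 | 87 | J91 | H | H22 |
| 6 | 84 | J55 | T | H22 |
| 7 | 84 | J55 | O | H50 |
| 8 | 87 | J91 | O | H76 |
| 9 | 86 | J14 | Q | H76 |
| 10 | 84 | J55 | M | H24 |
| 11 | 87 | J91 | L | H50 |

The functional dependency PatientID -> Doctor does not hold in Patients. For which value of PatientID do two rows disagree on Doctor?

PatientID=J55: rows 1, 3, 6, 7, 10 → Doctor = 84, 84, 84, 84, 84 ✓
PatientID=J14: rows 2, 4, 9 → Doctor takes values {86, 85} — violation
PatientID=J91: rows 5, 8, 11 → Doctor = 87, 87, 87 ✓
The only PatientID value with inconsistent Doctor is PatientID=J14.

J14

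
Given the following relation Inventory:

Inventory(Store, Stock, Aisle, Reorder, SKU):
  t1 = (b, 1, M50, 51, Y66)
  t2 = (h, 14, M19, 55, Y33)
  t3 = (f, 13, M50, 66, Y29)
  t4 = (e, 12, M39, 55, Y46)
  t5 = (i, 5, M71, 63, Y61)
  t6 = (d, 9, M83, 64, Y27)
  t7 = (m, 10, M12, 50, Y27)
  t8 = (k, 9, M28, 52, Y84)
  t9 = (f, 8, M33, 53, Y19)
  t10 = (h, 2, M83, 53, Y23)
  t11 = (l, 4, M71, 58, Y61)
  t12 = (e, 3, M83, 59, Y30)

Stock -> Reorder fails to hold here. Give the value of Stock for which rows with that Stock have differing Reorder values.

Stock=1: row 1 → Reorder = 51 ✓
Stock=14: row 2 → Reorder = 55 ✓
Stock=13: row 3 → Reorder = 66 ✓
Stock=12: row 4 → Reorder = 55 ✓
Stock=5: row 5 → Reorder = 63 ✓
Stock=9: rows 6, 8 → Reorder takes values {64, 52} — violation
Stock=10: row 7 → Reorder = 50 ✓
Stock=8: row 9 → Reorder = 53 ✓
Stock=2: row 10 → Reorder = 53 ✓
Stock=4: row 11 → Reorder = 58 ✓
Stock=3: row 12 → Reorder = 59 ✓
The only Stock value with inconsistent Reorder is Stock=9.

9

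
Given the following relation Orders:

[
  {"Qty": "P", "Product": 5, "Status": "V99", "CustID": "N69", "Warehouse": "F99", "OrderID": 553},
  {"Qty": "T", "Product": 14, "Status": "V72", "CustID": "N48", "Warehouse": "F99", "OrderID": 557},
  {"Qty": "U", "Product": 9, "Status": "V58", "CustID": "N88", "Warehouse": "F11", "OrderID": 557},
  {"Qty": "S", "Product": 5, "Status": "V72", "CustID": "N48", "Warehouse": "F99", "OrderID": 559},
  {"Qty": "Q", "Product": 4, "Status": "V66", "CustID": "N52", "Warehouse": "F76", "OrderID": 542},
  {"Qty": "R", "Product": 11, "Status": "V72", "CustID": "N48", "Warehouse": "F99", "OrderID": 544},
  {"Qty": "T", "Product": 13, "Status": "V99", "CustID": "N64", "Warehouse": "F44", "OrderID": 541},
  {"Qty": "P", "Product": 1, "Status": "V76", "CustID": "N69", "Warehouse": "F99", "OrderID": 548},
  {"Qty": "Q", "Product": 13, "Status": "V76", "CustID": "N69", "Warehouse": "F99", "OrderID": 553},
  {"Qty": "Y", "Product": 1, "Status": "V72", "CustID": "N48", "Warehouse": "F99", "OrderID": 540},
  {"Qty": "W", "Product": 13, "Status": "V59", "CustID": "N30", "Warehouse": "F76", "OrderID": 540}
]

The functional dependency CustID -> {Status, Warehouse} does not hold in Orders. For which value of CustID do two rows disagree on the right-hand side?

CustID=N69: 3 rows → {Status,Warehouse} takes values {(V99, F99), (V76, F99)} — violation
CustID=N48: 4 rows → {Status,Warehouse} = (V72, F99), (V72, F99), (V72, F99), (V72, F99) ✓
CustID=N88: 1 row → {Status,Warehouse} = (V58, F11) ✓
CustID=N52: 1 row → {Status,Warehouse} = (V66, F76) ✓
CustID=N64: 1 row → {Status,Warehouse} = (V99, F44) ✓
CustID=N30: 1 row → {Status,Warehouse} = (V59, F76) ✓
The only CustID value with inconsistent RHS is CustID=N69.

N69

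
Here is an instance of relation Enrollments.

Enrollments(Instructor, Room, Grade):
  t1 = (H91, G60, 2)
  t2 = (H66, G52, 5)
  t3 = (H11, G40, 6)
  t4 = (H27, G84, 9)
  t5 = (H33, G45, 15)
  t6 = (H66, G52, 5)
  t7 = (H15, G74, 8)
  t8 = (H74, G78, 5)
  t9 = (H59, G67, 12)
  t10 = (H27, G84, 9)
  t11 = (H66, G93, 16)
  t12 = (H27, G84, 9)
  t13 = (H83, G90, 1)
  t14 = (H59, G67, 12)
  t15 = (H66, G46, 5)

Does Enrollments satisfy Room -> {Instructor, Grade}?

Yes

Room=G60: row 1 → {Instructor,Grade} = (H91, 2) ✓
Room=G52: rows 2, 6 → {Instructor,Grade} = (H66, 5), (H66, 5) ✓
Room=G40: row 3 → {Instructor,Grade} = (H11, 6) ✓
Room=G84: rows 4, 10, 12 → {Instructor,Grade} = (H27, 9), (H27, 9), (H27, 9) ✓
Room=G45: row 5 → {Instructor,Grade} = (H33, 15) ✓
Room=G74: row 7 → {Instructor,Grade} = (H15, 8) ✓
Room=G78: row 8 → {Instructor,Grade} = (H74, 5) ✓
Room=G67: rows 9, 14 → {Instructor,Grade} = (H59, 12), (H59, 12) ✓
Room=G93: row 11 → {Instructor,Grade} = (H66, 16) ✓
Room=G90: row 13 → {Instructor,Grade} = (H83, 1) ✓
Room=G46: row 15 → {Instructor,Grade} = (H66, 5) ✓
Every Room value is associated with a single {Instructor, Grade} value, so Room -> {Instructor, Grade} holds.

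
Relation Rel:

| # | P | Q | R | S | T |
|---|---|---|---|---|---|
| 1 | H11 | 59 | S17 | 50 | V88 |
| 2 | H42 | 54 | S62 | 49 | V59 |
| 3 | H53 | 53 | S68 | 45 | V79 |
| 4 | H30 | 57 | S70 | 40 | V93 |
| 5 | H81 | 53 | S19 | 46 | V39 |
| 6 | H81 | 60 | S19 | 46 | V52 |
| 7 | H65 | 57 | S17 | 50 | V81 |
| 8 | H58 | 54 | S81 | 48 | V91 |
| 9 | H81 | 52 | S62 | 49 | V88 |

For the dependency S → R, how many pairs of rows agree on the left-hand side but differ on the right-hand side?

0

S=50: all 2 rows agree on R — 0 pairs.
S=49: all 2 rows agree on R — 0 pairs.
S=46: all 2 rows agree on R — 0 pairs.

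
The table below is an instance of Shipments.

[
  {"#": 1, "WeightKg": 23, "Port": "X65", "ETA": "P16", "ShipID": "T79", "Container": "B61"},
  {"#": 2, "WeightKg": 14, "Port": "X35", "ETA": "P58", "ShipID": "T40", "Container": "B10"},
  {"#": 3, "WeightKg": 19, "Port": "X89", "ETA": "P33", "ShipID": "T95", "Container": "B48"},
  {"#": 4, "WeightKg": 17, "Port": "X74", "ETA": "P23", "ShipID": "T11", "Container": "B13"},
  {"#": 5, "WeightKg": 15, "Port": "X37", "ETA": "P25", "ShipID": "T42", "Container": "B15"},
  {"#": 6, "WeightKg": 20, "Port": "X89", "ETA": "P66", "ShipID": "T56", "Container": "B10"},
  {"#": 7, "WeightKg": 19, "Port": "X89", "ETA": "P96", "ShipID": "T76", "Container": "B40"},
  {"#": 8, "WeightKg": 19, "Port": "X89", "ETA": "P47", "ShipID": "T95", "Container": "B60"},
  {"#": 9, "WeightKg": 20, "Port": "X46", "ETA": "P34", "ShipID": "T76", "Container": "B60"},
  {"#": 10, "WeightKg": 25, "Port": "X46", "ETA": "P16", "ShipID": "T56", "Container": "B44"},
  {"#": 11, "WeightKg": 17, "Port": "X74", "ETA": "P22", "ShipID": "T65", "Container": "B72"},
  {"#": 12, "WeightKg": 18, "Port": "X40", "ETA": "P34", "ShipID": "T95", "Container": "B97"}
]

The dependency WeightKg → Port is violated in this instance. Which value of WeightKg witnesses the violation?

WeightKg=23: row 1 → Port = X65 ✓
WeightKg=14: row 2 → Port = X35 ✓
WeightKg=19: rows 3, 7, 8 → Port = X89, X89, X89 ✓
WeightKg=17: rows 4, 11 → Port = X74, X74 ✓
WeightKg=15: row 5 → Port = X37 ✓
WeightKg=20: rows 6, 9 → Port takes values {X89, X46} — violation
WeightKg=25: row 10 → Port = X46 ✓
WeightKg=18: row 12 → Port = X40 ✓
The only WeightKg value with inconsistent Port is WeightKg=20.

20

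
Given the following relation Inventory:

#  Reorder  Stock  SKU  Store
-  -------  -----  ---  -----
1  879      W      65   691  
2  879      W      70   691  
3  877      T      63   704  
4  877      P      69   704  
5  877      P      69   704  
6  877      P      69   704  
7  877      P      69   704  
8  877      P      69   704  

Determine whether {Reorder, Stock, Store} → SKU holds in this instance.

No

(Reorder=879, Stock=W, Store=691): rows 1, 2 → SKU takes values {65, 70} — violation
(Reorder=877, Stock=T, Store=704): row 3 → SKU = 63 ✓
(Reorder=877, Stock=P, Store=704): rows 4, 5, 6, 7, 8 → SKU = 69, 69, 69, 69, 69 ✓
Two rows agree on {Reorder, Stock, Store} but differ on SKU, so {Reorder, Stock, Store} → SKU does not hold.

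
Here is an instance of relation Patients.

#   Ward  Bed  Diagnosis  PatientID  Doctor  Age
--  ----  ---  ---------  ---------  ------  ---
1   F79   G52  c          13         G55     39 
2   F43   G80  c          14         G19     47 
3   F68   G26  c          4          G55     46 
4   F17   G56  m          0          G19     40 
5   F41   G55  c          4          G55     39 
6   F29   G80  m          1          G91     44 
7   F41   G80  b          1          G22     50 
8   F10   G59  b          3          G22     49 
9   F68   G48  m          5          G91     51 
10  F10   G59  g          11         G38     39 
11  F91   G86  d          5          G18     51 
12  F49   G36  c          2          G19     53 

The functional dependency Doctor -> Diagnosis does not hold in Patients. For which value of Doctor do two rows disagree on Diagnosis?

G19

Doctor=G55: rows 1, 3, 5 → Diagnosis = c, c, c ✓
Doctor=G19: rows 2, 4, 12 → Diagnosis takes values {c, m} — violation
Doctor=G91: rows 6, 9 → Diagnosis = m, m ✓
Doctor=G22: rows 7, 8 → Diagnosis = b, b ✓
Doctor=G38: row 10 → Diagnosis = g ✓
Doctor=G18: row 11 → Diagnosis = d ✓
The only Doctor value with inconsistent Diagnosis is Doctor=G19.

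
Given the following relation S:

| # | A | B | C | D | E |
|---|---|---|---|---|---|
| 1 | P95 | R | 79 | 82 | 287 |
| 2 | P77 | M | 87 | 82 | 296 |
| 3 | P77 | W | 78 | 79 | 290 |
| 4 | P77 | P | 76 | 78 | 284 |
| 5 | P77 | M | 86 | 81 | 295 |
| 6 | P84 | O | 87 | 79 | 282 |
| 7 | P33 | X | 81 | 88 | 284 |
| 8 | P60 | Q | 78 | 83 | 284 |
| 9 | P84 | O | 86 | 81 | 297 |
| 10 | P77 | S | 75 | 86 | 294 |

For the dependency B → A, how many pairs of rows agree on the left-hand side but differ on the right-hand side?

B=M: all 2 rows agree on A — 0 pairs.
B=O: all 2 rows agree on A — 0 pairs.

0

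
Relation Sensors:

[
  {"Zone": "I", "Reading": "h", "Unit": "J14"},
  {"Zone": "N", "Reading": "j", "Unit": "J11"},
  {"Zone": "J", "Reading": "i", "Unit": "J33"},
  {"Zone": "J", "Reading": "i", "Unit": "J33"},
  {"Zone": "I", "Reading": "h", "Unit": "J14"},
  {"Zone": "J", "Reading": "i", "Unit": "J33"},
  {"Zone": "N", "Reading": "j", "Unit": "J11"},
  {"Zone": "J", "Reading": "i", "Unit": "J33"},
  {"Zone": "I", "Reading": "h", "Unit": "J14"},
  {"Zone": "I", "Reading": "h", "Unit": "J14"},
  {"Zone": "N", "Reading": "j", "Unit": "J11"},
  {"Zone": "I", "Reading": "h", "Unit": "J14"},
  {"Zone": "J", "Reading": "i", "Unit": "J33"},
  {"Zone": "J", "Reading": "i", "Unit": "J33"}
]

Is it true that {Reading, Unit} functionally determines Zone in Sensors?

Yes

(Reading=h, Unit=J14): 5 rows → Zone = I, I, I, I, I ✓
(Reading=j, Unit=J11): 3 rows → Zone = N, N, N ✓
(Reading=i, Unit=J33): 6 rows → Zone = J, J, J, J, J, J ✓
Every {Reading, Unit} value is associated with a single Zone value, so {Reading, Unit} → Zone holds.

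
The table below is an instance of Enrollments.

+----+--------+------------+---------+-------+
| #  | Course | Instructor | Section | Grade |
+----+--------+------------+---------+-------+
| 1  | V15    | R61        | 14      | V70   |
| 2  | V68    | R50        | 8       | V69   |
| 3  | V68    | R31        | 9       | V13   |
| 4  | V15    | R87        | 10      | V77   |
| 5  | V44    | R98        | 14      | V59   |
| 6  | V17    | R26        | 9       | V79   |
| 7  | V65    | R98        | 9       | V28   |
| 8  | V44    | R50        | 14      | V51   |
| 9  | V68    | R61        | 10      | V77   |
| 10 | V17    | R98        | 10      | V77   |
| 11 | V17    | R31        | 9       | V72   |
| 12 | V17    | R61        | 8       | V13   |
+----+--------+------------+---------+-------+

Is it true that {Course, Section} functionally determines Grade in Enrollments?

(Course=V15, Section=14): row 1 → Grade = V70 ✓
(Course=V68, Section=8): row 2 → Grade = V69 ✓
(Course=V68, Section=9): row 3 → Grade = V13 ✓
(Course=V15, Section=10): row 4 → Grade = V77 ✓
(Course=V44, Section=14): rows 5, 8 → Grade takes values {V59, V51} — violation
(Course=V17, Section=9): rows 6, 11 → Grade takes values {V79, V72} — violation
(Course=V65, Section=9): row 7 → Grade = V28 ✓
(Course=V68, Section=10): row 9 → Grade = V77 ✓
(Course=V17, Section=10): row 10 → Grade = V77 ✓
(Course=V17, Section=8): row 12 → Grade = V13 ✓
Two rows agree on {Course, Section} but differ on Grade, so {Course, Section} → Grade does not hold.

No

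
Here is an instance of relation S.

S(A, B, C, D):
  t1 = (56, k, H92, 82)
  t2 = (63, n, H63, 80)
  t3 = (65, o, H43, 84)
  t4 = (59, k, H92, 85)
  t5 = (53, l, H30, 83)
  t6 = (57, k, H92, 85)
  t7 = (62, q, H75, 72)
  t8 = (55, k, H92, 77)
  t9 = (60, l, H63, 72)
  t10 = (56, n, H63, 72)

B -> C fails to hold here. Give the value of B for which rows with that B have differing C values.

l

B=k: rows 1, 4, 6, 8 → C = H92, H92, H92, H92 ✓
B=n: rows 2, 10 → C = H63, H63 ✓
B=o: row 3 → C = H43 ✓
B=l: rows 5, 9 → C takes values {H30, H63} — violation
B=q: row 7 → C = H75 ✓
The only B value with inconsistent C is B=l.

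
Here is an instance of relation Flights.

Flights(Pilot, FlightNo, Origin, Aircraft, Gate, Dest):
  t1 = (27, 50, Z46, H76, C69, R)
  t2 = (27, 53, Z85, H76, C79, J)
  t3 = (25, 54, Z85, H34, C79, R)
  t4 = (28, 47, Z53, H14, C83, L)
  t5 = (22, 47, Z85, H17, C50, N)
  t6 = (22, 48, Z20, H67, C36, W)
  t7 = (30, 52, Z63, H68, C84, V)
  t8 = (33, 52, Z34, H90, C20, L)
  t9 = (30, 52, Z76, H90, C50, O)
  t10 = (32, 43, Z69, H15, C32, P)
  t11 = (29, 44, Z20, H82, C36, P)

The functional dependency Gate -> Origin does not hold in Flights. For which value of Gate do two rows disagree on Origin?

C50

Gate=C69: row 1 → Origin = Z46 ✓
Gate=C79: rows 2, 3 → Origin = Z85, Z85 ✓
Gate=C83: row 4 → Origin = Z53 ✓
Gate=C50: rows 5, 9 → Origin takes values {Z85, Z76} — violation
Gate=C36: rows 6, 11 → Origin = Z20, Z20 ✓
Gate=C84: row 7 → Origin = Z63 ✓
Gate=C20: row 8 → Origin = Z34 ✓
Gate=C32: row 10 → Origin = Z69 ✓
The only Gate value with inconsistent Origin is Gate=C50.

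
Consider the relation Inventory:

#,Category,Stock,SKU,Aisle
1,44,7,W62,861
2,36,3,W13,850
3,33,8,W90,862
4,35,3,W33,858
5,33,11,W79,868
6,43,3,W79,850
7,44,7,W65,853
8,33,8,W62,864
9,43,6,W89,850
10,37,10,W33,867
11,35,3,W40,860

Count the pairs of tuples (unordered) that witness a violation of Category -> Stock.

3

Category=44: all 2 rows agree on Stock — 0 pairs.
Category=33: violating pairs (3,5), (5,8) — 2 pairs.
Category=35: all 2 rows agree on Stock — 0 pairs.
Category=43: violating pairs (6,9) — 1 pair.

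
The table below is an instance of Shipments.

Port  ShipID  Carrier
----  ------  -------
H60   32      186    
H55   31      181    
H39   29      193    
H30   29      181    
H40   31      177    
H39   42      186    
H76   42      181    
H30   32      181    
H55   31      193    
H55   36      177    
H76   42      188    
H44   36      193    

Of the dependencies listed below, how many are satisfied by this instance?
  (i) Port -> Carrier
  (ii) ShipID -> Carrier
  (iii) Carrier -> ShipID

0

(i) Port -> Carrier: Port=H55: 3 rows → Carrier takes values {181, 193, 177} — violation; Port=H39: 2 rows → Carrier takes values {193, 186} — violation; Port=H76: 2 rows → Carrier takes values {181, 188} — violation — fails.
(ii) ShipID -> Carrier: ShipID=32: 2 rows → Carrier takes values {186, 181} — violation; ShipID=31: 3 rows → Carrier takes values {181, 177, 193} — violation; ShipID=29: 2 rows → Carrier takes values {193, 181} — violation; ShipID=42: 3 rows → Carrier takes values {186, 181, 188} — violation; ShipID=36: 2 rows → Carrier takes values {177, 193} — violation — fails.
(iii) Carrier -> ShipID: Carrier=186: 2 rows → ShipID takes values {32, 42} — violation; Carrier=181: 4 rows → ShipID takes values {31, 29, 42, 32} — violation; Carrier=193: 3 rows → ShipID takes values {29, 31, 36} — violation; Carrier=177: 2 rows → ShipID takes values {31, 36} — violation — fails.
None of the 3 dependencies hold.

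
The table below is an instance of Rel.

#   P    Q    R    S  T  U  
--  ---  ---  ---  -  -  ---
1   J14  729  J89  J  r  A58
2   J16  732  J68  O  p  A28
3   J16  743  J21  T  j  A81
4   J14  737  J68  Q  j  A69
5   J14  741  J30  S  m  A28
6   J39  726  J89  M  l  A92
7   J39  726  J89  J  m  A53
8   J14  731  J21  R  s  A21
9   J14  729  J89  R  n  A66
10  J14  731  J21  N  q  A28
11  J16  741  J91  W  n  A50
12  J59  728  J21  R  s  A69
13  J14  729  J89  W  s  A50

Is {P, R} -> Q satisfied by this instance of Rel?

Yes

(P=J14, R=J89): rows 1, 9, 13 → Q = 729, 729, 729 ✓
(P=J16, R=J68): row 2 → Q = 732 ✓
(P=J16, R=J21): row 3 → Q = 743 ✓
(P=J14, R=J68): row 4 → Q = 737 ✓
(P=J14, R=J30): row 5 → Q = 741 ✓
(P=J39, R=J89): rows 6, 7 → Q = 726, 726 ✓
(P=J14, R=J21): rows 8, 10 → Q = 731, 731 ✓
(P=J16, R=J91): row 11 → Q = 741 ✓
(P=J59, R=J21): row 12 → Q = 728 ✓
Every {P, R} value is associated with a single Q value, so {P, R} -> Q holds.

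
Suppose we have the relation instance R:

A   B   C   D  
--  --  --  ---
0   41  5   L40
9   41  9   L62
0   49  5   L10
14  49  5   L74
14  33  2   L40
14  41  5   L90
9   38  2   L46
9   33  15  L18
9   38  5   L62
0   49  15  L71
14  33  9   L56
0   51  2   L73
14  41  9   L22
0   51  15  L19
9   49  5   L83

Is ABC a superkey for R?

All 15 rows have distinct ABC values, so ABC → (all attributes) holds and ABC is a superkey.

Yes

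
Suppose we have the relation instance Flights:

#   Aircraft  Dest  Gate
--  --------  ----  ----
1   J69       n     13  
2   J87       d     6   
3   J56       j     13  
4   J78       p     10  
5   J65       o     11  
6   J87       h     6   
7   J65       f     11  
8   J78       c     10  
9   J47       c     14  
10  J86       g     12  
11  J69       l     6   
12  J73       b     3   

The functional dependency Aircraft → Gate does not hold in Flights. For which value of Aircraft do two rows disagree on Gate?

J69

Aircraft=J69: rows 1, 11 → Gate takes values {13, 6} — violation
Aircraft=J87: rows 2, 6 → Gate = 6, 6 ✓
Aircraft=J56: row 3 → Gate = 13 ✓
Aircraft=J78: rows 4, 8 → Gate = 10, 10 ✓
Aircraft=J65: rows 5, 7 → Gate = 11, 11 ✓
Aircraft=J47: row 9 → Gate = 14 ✓
Aircraft=J86: row 10 → Gate = 12 ✓
Aircraft=J73: row 12 → Gate = 3 ✓
The only Aircraft value with inconsistent Gate is Aircraft=J69.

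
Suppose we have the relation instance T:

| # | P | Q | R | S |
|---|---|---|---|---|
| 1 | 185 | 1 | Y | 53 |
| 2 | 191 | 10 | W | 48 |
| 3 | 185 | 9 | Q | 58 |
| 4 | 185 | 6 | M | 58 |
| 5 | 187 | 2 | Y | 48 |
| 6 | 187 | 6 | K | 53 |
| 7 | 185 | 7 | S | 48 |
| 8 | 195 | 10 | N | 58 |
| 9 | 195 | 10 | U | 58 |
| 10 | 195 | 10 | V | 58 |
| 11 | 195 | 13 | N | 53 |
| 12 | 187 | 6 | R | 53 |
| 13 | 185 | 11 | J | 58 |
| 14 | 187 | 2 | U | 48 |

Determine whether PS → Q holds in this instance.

No

(P=185, S=53): row 1 → Q = 1 ✓
(P=191, S=48): row 2 → Q = 10 ✓
(P=185, S=58): rows 3, 4, 13 → Q takes values {9, 6, 11} — violation
(P=187, S=48): rows 5, 14 → Q = 2, 2 ✓
(P=187, S=53): rows 6, 12 → Q = 6, 6 ✓
(P=185, S=48): row 7 → Q = 7 ✓
(P=195, S=58): rows 8, 9, 10 → Q = 10, 10, 10 ✓
(P=195, S=53): row 11 → Q = 13 ✓
Two rows agree on PS but differ on Q, so PS → Q does not hold.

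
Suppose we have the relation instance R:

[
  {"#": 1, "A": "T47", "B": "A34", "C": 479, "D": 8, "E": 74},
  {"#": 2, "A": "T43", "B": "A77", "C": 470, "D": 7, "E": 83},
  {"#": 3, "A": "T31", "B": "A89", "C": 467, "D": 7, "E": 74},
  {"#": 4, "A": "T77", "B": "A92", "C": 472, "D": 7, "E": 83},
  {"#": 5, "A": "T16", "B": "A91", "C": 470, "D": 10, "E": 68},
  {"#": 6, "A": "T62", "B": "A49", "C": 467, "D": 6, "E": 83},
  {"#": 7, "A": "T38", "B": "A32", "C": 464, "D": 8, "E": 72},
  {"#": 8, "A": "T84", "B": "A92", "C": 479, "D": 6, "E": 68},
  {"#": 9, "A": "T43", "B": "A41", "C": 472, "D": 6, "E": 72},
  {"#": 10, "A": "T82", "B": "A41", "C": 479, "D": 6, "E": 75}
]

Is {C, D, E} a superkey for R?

All 10 rows have distinct {C, D, E} values, so {C, D, E} → (all attributes) holds and {C, D, E} is a superkey.

Yes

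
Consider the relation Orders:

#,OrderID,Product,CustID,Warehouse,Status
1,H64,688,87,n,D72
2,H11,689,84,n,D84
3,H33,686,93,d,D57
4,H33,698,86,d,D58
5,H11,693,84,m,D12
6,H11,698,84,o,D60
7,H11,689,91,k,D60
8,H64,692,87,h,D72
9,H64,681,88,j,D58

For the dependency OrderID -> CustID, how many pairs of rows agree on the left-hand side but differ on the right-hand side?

OrderID=H64: violating pairs (1,9), (8,9) — 2 pairs.
OrderID=H11: violating pairs (2,7), (5,7), (6,7) — 3 pairs.
OrderID=H33: violating pairs (3,4) — 1 pair.

6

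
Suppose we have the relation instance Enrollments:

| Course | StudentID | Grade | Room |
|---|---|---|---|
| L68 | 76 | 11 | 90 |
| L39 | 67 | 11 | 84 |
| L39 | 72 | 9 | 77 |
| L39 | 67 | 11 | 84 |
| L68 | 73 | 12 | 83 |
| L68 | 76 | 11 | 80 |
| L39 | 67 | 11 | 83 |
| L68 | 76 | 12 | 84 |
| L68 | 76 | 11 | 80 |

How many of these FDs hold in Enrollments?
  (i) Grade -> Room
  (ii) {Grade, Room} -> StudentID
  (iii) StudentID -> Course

2

(i) Grade -> Room: Grade=11: 6 rows → Room takes values {90, 84, 80, 83} — violation; Grade=12: 2 rows → Room takes values {83, 84} — violation — fails.
(ii) {Grade, Room} -> StudentID: every LHS value maps to a single RHS value — holds.
(iii) StudentID -> Course: every LHS value maps to a single RHS value — holds.
2 of the 3 dependencies hold.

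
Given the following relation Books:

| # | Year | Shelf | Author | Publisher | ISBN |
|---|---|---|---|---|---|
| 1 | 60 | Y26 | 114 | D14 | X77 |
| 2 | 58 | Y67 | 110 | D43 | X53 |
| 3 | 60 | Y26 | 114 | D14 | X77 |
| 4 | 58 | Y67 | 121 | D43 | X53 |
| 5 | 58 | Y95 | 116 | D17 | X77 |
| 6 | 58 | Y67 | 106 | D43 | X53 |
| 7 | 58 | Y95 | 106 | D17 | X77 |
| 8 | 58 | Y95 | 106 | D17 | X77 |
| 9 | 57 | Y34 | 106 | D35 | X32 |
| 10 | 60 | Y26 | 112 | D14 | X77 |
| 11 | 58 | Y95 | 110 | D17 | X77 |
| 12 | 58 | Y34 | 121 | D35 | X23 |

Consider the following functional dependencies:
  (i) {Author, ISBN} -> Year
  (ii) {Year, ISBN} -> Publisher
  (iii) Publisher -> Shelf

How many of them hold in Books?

(i) {Author, ISBN} -> Year: every LHS value maps to a single RHS value — holds.
(ii) {Year, ISBN} -> Publisher: every LHS value maps to a single RHS value — holds.
(iii) Publisher -> Shelf: every LHS value maps to a single RHS value — holds.
3 of the 3 dependencies hold.

3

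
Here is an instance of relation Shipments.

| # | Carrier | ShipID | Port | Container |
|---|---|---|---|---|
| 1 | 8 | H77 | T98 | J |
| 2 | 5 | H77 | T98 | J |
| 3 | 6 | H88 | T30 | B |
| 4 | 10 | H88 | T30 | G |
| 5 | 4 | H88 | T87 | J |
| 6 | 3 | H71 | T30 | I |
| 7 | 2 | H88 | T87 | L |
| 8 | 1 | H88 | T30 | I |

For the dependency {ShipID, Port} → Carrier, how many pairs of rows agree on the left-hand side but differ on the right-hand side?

5

(ShipID=H77, Port=T98): violating pairs (1,2) — 1 pair.
(ShipID=H88, Port=T30): violating pairs (3,4), (3,8), (4,8) — 3 pairs.
(ShipID=H88, Port=T87): violating pairs (5,7) — 1 pair.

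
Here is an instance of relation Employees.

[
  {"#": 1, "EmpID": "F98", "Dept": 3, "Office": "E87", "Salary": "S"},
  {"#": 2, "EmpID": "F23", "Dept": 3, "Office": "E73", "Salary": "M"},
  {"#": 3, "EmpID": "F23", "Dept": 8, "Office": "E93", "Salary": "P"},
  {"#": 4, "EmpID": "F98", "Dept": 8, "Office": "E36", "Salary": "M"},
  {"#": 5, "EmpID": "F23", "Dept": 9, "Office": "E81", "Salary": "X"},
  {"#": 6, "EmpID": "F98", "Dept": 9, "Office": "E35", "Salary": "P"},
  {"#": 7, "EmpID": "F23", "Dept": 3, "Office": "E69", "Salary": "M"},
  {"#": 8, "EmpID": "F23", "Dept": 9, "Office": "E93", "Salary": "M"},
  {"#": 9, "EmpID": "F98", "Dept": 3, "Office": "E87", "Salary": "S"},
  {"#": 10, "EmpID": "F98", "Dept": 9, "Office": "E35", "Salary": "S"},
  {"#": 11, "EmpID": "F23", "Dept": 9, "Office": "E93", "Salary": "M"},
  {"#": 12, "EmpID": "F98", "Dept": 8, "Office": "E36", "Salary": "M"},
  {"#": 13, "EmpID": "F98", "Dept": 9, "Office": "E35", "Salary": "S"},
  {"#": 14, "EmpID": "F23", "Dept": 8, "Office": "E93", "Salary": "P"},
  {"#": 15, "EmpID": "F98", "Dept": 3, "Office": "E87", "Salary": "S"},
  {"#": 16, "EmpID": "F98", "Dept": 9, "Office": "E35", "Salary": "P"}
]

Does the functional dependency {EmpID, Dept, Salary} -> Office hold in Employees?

(EmpID=F98, Dept=3, Salary=S): rows 1, 9, 15 → Office = E87, E87, E87 ✓
(EmpID=F23, Dept=3, Salary=M): rows 2, 7 → Office takes values {E73, E69} — violation
(EmpID=F23, Dept=8, Salary=P): rows 3, 14 → Office = E93, E93 ✓
(EmpID=F98, Dept=8, Salary=M): rows 4, 12 → Office = E36, E36 ✓
(EmpID=F23, Dept=9, Salary=X): row 5 → Office = E81 ✓
(EmpID=F98, Dept=9, Salary=P): rows 6, 16 → Office = E35, E35 ✓
(EmpID=F23, Dept=9, Salary=M): rows 8, 11 → Office = E93, E93 ✓
(EmpID=F98, Dept=9, Salary=S): rows 10, 13 → Office = E35, E35 ✓
Two rows agree on {EmpID, Dept, Salary} but differ on Office, so {EmpID, Dept, Salary} -> Office does not hold.

No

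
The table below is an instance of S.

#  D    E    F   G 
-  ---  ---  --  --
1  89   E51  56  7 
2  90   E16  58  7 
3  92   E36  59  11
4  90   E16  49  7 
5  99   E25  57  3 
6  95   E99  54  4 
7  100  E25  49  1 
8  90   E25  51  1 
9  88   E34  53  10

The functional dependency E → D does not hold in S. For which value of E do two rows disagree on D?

E=E51: row 1 → D = 89 ✓
E=E16: rows 2, 4 → D = 90, 90 ✓
E=E36: row 3 → D = 92 ✓
E=E25: rows 5, 7, 8 → D takes values {99, 100, 90} — violation
E=E99: row 6 → D = 95 ✓
E=E34: row 9 → D = 88 ✓
The only E value with inconsistent D is E=E25.

E25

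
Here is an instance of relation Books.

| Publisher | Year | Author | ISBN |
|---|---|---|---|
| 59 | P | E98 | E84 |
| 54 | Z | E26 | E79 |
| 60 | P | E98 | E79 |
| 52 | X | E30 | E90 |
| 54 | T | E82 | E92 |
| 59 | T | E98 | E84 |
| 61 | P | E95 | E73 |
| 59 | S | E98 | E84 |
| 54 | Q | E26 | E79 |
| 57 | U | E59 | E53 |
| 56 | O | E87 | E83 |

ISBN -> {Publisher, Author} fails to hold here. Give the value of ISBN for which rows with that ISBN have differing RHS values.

E79

ISBN=E84: 3 rows → {Publisher,Author} = (59, E98), (59, E98), (59, E98) ✓
ISBN=E79: 3 rows → {Publisher,Author} takes values {(54, E26), (60, E98)} — violation
ISBN=E90: 1 row → {Publisher,Author} = (52, E30) ✓
ISBN=E92: 1 row → {Publisher,Author} = (54, E82) ✓
ISBN=E73: 1 row → {Publisher,Author} = (61, E95) ✓
ISBN=E53: 1 row → {Publisher,Author} = (57, E59) ✓
ISBN=E83: 1 row → {Publisher,Author} = (56, E87) ✓
The only ISBN value with inconsistent RHS is ISBN=E79.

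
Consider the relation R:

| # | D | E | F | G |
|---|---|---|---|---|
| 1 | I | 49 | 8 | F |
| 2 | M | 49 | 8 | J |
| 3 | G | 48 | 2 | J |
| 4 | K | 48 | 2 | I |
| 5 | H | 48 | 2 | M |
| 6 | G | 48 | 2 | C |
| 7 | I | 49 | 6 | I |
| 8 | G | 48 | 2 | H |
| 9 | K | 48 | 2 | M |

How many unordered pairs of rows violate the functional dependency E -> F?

2

E=49: violating pairs (1,7), (2,7) — 2 pairs.
E=48: all 6 rows agree on F — 0 pairs.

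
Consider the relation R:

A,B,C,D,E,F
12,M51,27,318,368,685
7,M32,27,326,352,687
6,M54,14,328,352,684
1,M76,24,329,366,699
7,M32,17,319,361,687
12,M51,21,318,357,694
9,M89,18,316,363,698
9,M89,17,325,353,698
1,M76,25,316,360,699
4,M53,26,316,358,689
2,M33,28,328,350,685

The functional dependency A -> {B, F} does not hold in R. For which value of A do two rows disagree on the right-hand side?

A=12: 2 rows → {B,F} takes values {(M51, 685), (M51, 694)} — violation
A=7: 2 rows → {B,F} = (M32, 687), (M32, 687) ✓
A=6: 1 row → {B,F} = (M54, 684) ✓
A=1: 2 rows → {B,F} = (M76, 699), (M76, 699) ✓
A=9: 2 rows → {B,F} = (M89, 698), (M89, 698) ✓
A=4: 1 row → {B,F} = (M53, 689) ✓
A=2: 1 row → {B,F} = (M33, 685) ✓
The only A value with inconsistent RHS is A=12.

12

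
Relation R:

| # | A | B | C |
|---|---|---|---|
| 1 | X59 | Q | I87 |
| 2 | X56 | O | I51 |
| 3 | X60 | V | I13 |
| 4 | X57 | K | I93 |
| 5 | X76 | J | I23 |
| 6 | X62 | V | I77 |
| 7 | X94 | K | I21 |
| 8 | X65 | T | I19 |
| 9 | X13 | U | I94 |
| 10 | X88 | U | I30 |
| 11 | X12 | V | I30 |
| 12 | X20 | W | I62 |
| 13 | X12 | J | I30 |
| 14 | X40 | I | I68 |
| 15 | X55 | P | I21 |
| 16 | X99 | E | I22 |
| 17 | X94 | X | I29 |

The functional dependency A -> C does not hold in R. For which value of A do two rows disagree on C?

A=X59: row 1 → C = I87 ✓
A=X56: row 2 → C = I51 ✓
A=X60: row 3 → C = I13 ✓
A=X57: row 4 → C = I93 ✓
A=X76: row 5 → C = I23 ✓
A=X62: row 6 → C = I77 ✓
A=X94: rows 7, 17 → C takes values {I21, I29} — violation
A=X65: row 8 → C = I19 ✓
A=X13: row 9 → C = I94 ✓
A=X88: row 10 → C = I30 ✓
A=X12: rows 11, 13 → C = I30, I30 ✓
A=X20: row 12 → C = I62 ✓
A=X40: row 14 → C = I68 ✓
A=X55: row 15 → C = I21 ✓
A=X99: row 16 → C = I22 ✓
The only A value with inconsistent C is A=X94.

X94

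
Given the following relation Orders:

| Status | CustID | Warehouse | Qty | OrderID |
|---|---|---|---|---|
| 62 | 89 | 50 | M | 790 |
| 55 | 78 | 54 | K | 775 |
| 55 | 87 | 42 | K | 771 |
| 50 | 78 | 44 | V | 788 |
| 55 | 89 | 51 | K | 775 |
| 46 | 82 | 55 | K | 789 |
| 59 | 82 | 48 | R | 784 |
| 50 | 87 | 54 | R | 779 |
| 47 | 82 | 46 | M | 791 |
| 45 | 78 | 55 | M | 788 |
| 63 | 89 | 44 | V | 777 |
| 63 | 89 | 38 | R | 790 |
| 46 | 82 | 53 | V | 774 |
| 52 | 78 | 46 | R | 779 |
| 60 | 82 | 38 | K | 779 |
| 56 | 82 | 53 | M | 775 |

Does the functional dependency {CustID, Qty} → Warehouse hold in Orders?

(CustID=89, Qty=M): 1 row → Warehouse = 50 ✓
(CustID=78, Qty=K): 1 row → Warehouse = 54 ✓
(CustID=87, Qty=K): 1 row → Warehouse = 42 ✓
(CustID=78, Qty=V): 1 row → Warehouse = 44 ✓
(CustID=89, Qty=K): 1 row → Warehouse = 51 ✓
(CustID=82, Qty=K): 2 rows → Warehouse takes values {55, 38} — violation
(CustID=82, Qty=R): 1 row → Warehouse = 48 ✓
(CustID=87, Qty=R): 1 row → Warehouse = 54 ✓
(CustID=82, Qty=M): 2 rows → Warehouse takes values {46, 53} — violation
(CustID=78, Qty=M): 1 row → Warehouse = 55 ✓
(CustID=89, Qty=V): 1 row → Warehouse = 44 ✓
(CustID=89, Qty=R): 1 row → Warehouse = 38 ✓
(CustID=82, Qty=V): 1 row → Warehouse = 53 ✓
(CustID=78, Qty=R): 1 row → Warehouse = 46 ✓
Two rows agree on {CustID, Qty} but differ on Warehouse, so {CustID, Qty} → Warehouse does not hold.

No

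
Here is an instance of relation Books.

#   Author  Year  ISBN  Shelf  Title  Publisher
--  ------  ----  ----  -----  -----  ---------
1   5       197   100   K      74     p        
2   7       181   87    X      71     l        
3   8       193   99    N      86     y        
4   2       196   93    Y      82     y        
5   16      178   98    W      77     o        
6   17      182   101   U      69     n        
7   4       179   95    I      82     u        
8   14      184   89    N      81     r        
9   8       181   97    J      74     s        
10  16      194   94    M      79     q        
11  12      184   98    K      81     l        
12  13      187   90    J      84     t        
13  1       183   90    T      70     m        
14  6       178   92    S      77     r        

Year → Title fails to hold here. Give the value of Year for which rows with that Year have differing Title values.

181

Year=197: row 1 → Title = 74 ✓
Year=181: rows 2, 9 → Title takes values {71, 74} — violation
Year=193: row 3 → Title = 86 ✓
Year=196: row 4 → Title = 82 ✓
Year=178: rows 5, 14 → Title = 77, 77 ✓
Year=182: row 6 → Title = 69 ✓
Year=179: row 7 → Title = 82 ✓
Year=184: rows 8, 11 → Title = 81, 81 ✓
Year=194: row 10 → Title = 79 ✓
Year=187: row 12 → Title = 84 ✓
Year=183: row 13 → Title = 70 ✓
The only Year value with inconsistent Title is Year=181.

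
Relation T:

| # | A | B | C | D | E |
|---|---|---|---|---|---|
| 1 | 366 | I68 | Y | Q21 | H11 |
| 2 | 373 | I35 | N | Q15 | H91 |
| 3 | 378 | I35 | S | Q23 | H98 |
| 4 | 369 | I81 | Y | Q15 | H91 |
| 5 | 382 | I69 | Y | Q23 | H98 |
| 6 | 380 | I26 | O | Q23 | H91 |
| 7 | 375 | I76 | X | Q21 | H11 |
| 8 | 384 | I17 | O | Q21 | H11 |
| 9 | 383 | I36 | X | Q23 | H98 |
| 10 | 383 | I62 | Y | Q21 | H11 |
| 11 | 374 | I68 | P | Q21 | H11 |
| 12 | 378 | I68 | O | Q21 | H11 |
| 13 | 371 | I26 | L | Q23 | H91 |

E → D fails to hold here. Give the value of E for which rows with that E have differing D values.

H91

E=H11: rows 1, 7, 8, 10, 11, 12 → D = Q21, Q21, Q21, Q21, Q21, Q21 ✓
E=H91: rows 2, 4, 6, 13 → D takes values {Q15, Q23} — violation
E=H98: rows 3, 5, 9 → D = Q23, Q23, Q23 ✓
The only E value with inconsistent D is E=H91.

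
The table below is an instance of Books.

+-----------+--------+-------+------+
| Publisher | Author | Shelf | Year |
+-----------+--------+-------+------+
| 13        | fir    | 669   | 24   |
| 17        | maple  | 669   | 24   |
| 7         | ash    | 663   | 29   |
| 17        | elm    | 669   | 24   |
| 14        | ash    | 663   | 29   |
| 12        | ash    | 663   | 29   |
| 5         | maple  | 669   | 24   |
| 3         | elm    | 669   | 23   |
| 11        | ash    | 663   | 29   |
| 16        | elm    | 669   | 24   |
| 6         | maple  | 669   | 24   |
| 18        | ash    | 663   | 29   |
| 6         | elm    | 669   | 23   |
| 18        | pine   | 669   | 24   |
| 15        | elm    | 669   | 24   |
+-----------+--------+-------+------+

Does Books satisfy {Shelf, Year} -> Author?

(Shelf=669, Year=24): 8 rows → Author takes values {fir, maple, elm, pine} — violation
(Shelf=663, Year=29): 5 rows → Author = ash, ash, ash, ash, ash ✓
(Shelf=669, Year=23): 2 rows → Author = elm, elm ✓
Two rows agree on {Shelf, Year} but differ on Author, so {Shelf, Year} -> Author does not hold.

No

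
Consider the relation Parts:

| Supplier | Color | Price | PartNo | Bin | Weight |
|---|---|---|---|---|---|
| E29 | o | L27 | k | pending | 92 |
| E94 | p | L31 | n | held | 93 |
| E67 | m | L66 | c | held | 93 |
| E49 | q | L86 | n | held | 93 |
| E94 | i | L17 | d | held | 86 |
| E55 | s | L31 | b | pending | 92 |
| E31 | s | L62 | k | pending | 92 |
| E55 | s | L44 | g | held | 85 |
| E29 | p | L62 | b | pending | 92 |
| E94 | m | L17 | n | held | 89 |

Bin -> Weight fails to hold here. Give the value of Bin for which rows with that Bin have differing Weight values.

Bin=pending: 4 rows → Weight = 92, 92, 92, 92 ✓
Bin=held: 6 rows → Weight takes values {93, 86, 85, 89} — violation
The only Bin value with inconsistent Weight is Bin=held.

held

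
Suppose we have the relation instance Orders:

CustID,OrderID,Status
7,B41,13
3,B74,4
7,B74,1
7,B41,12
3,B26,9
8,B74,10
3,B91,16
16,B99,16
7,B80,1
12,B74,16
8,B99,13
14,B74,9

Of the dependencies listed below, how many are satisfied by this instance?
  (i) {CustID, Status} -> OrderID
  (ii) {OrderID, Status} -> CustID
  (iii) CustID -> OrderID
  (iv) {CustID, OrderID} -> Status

(i) {CustID, Status} -> OrderID: (CustID=7, Status=1): 2 rows → OrderID takes values {B74, B80} — violation — fails.
(ii) {OrderID, Status} -> CustID: every LHS value maps to a single RHS value — holds.
(iii) CustID -> OrderID: CustID=7: 4 rows → OrderID takes values {B41, B74, B80} — violation; CustID=3: 3 rows → OrderID takes values {B74, B26, B91} — violation; CustID=8: 2 rows → OrderID takes values {B74, B99} — violation — fails.
(iv) {CustID, OrderID} -> Status: (CustID=7, OrderID=B41): 2 rows → Status takes values {13, 12} — violation — fails.
1 of the 4 dependencies holds.

1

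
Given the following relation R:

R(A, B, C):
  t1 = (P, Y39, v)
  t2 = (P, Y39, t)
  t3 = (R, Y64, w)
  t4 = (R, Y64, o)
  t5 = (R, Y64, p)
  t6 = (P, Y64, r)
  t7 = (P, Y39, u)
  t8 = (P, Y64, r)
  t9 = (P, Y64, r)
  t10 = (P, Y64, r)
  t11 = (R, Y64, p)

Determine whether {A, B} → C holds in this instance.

(A=P, B=Y39): rows 1, 2, 7 → C takes values {v, t, u} — violation
(A=R, B=Y64): rows 3, 4, 5, 11 → C takes values {w, o, p} — violation
(A=P, B=Y64): rows 6, 8, 9, 10 → C = r, r, r, r ✓
Two rows agree on {A, B} but differ on C, so {A, B} → C does not hold.

No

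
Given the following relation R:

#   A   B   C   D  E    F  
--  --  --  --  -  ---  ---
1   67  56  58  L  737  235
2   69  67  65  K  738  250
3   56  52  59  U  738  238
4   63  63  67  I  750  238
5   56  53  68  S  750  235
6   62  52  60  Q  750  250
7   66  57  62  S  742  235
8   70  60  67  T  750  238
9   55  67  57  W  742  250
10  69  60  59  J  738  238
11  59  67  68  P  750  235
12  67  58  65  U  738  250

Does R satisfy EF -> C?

Yes

(E=737, F=235): row 1 → C = 58 ✓
(E=738, F=250): rows 2, 12 → C = 65, 65 ✓
(E=738, F=238): rows 3, 10 → C = 59, 59 ✓
(E=750, F=238): rows 4, 8 → C = 67, 67 ✓
(E=750, F=235): rows 5, 11 → C = 68, 68 ✓
(E=750, F=250): row 6 → C = 60 ✓
(E=742, F=235): row 7 → C = 62 ✓
(E=742, F=250): row 9 → C = 57 ✓
Every EF value is associated with a single C value, so EF -> C holds.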